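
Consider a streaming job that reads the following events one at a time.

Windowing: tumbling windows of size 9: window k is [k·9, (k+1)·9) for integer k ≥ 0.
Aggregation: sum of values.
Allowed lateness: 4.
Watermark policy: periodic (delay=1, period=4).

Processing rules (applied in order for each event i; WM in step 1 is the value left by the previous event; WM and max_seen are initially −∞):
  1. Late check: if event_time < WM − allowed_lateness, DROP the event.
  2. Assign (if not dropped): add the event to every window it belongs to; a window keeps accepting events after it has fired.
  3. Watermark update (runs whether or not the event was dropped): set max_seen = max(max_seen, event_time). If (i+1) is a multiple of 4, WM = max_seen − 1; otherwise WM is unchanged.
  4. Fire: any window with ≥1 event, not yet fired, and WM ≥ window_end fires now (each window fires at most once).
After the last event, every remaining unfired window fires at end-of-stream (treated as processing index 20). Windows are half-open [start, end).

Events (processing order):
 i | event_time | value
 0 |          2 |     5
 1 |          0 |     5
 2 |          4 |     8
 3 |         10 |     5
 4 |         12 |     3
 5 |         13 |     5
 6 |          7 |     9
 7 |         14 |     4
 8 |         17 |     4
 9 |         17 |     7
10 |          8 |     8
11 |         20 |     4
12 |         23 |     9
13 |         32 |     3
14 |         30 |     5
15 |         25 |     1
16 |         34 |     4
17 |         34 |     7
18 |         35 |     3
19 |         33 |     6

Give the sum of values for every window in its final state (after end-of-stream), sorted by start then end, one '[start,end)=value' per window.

i=0 t=2 v=5: → [0,9); WM=−∞
i=1 t=0 v=5: → [0,9); WM=−∞
i=2 t=4 v=8: → [0,9); WM=−∞
i=3 t=10 v=5: → [9,18); WM=9; [0,9) fires=18
i=4 t=12 v=3: → [9,18); WM=9
i=5 t=13 v=5: → [9,18); WM=9
i=6 t=7 v=9: → [0,9); WM=9
i=7 t=14 v=4: → [9,18); WM=13
i=8 t=17 v=4: → [9,18); WM=13
i=9 t=17 v=7: → [9,18); WM=13
i=10 t=8 v=8: DROP (t<13-4); WM=13
i=11 t=20 v=4: → [18,27); WM=19; [9,18) fires=28
i=12 t=23 v=9: → [18,27); WM=19
i=13 t=32 v=3: → [27,36); WM=19
i=14 t=30 v=5: → [27,36); WM=19
i=15 t=25 v=1: → [18,27); WM=31; [18,27) fires=14
i=16 t=34 v=4: → [27,36); WM=31
i=17 t=34 v=7: → [27,36); WM=31
i=18 t=35 v=3: → [27,36); WM=31
i=19 t=33 v=6: → [27,36); WM=34

[0,9)=27 [9,18)=28 [18,27)=14 [27,36)=28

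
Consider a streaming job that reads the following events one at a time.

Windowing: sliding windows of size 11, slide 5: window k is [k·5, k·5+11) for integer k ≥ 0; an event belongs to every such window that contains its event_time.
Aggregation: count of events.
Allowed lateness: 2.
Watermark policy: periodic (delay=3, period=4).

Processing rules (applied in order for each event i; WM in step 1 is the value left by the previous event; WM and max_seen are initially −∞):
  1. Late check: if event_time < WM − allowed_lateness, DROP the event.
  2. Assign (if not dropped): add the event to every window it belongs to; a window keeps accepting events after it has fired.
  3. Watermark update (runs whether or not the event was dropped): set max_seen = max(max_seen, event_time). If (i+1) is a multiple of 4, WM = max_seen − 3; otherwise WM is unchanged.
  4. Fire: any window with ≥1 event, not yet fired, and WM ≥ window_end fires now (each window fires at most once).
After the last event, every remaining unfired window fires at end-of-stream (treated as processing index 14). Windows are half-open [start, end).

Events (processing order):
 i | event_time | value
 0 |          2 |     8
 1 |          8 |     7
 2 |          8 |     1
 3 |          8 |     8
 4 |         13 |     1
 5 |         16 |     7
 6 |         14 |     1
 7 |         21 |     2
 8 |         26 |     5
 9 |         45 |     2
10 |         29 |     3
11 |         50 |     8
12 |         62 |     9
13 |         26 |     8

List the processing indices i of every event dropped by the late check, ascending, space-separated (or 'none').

i=0 t=2 v=8: → [0,11); WM=−∞
i=1 t=8 v=7: → [5,16),[0,11); WM=−∞
i=2 t=8 v=1: → [5,16),[0,11); WM=−∞
i=3 t=8 v=8: → [5,16),[0,11); WM=5
i=4 t=13 v=1: → [10,21),[5,16); WM=5
i=5 t=16 v=7: → [15,26),[10,21); WM=5
i=6 t=14 v=1: → [10,21),[5,16); WM=5
i=7 t=21 v=2: → [20,31),[15,26); WM=18; [0,11) fires=4 [5,16) fires=5
i=8 t=26 v=5: → [25,36),[20,31); WM=18
i=9 t=45 v=2: → [45,56),[40,51),[35,46); WM=18
i=10 t=29 v=3: → [25,36),[20,31); WM=18
i=11 t=50 v=8: → [50,61),[45,56),[40,51); WM=47; [10,21) fires=3 [15,26) fires=2 [20,31) fires=3 [25,36) fires=2 [35,46) fires=1
i=12 t=62 v=9: → [60,71),[55,66); WM=47
i=13 t=26 v=8: DROP (t<47-2); WM=47

13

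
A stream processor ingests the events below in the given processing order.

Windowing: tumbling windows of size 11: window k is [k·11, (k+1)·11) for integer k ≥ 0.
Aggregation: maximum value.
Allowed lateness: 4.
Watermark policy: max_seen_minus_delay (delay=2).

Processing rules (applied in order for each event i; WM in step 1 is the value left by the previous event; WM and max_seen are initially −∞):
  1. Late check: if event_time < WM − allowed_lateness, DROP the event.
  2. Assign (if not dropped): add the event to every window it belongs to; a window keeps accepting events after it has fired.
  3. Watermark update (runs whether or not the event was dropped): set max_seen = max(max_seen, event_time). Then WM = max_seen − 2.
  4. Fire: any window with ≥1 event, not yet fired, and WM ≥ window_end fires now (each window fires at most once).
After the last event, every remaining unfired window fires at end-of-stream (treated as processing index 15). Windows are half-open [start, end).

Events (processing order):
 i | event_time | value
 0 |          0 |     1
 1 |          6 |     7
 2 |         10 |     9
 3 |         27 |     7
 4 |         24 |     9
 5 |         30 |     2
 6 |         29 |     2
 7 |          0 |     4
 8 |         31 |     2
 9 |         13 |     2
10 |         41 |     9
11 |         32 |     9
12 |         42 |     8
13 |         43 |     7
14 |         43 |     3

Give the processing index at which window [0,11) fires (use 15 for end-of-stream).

i=0 t=0 v=1: → [0,11); WM=-2
i=1 t=6 v=7: → [0,11); WM=4
i=2 t=10 v=9: → [0,11); WM=8
i=3 t=27 v=7: → [22,33); WM=25; [0,11) fires=9
i=4 t=24 v=9: → [22,33); WM=25
i=5 t=30 v=2: → [22,33); WM=28
i=6 t=29 v=2: → [22,33); WM=28
i=7 t=0 v=4: DROP (t<28-4); WM=28
i=8 t=31 v=2: → [22,33); WM=29
i=9 t=13 v=2: DROP (t<29-4); WM=29
i=10 t=41 v=9: → [33,44); WM=39; [22,33) fires=9
i=11 t=32 v=9: DROP (t<39-4); WM=39
i=12 t=42 v=8: → [33,44); WM=40
i=13 t=43 v=7: → [33,44); WM=41
i=14 t=43 v=3: → [33,44); WM=41

3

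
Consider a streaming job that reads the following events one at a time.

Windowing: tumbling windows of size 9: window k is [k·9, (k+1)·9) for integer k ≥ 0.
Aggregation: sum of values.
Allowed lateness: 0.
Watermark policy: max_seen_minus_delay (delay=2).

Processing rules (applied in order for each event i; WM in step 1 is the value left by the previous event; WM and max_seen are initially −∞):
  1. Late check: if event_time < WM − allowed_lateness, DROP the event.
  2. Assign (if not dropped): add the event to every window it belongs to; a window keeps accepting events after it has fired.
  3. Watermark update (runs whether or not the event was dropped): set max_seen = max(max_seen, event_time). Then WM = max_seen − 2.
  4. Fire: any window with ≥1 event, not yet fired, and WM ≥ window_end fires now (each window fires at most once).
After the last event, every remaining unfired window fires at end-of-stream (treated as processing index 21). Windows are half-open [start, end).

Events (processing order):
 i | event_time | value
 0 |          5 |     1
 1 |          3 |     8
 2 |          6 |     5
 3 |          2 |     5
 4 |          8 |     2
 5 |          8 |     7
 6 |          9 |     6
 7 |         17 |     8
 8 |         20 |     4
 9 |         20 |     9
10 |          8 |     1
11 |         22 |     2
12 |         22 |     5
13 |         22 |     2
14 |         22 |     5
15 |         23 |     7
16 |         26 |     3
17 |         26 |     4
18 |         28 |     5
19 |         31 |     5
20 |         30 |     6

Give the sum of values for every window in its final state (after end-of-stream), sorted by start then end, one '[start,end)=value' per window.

[0,9)=23 [9,18)=14 [18,27)=41 [27,36)=16

i=0 t=5 v=1: → [0,9); WM=3
i=1 t=3 v=8: → [0,9); WM=3
i=2 t=6 v=5: → [0,9); WM=4
i=3 t=2 v=5: DROP (t<4-0); WM=4
i=4 t=8 v=2: → [0,9); WM=6
i=5 t=8 v=7: → [0,9); WM=6
i=6 t=9 v=6: → [9,18); WM=7
i=7 t=17 v=8: → [9,18); WM=15; [0,9) fires=23
i=8 t=20 v=4: → [18,27); WM=18; [9,18) fires=14
i=9 t=20 v=9: → [18,27); WM=18
i=10 t=8 v=1: DROP (t<18-0); WM=18
i=11 t=22 v=2: → [18,27); WM=20
i=12 t=22 v=5: → [18,27); WM=20
i=13 t=22 v=2: → [18,27); WM=20
i=14 t=22 v=5: → [18,27); WM=20
i=15 t=23 v=7: → [18,27); WM=21
i=16 t=26 v=3: → [18,27); WM=24
i=17 t=26 v=4: → [18,27); WM=24
i=18 t=28 v=5: → [27,36); WM=26
i=19 t=31 v=5: → [27,36); WM=29; [18,27) fires=41
i=20 t=30 v=6: → [27,36); WM=29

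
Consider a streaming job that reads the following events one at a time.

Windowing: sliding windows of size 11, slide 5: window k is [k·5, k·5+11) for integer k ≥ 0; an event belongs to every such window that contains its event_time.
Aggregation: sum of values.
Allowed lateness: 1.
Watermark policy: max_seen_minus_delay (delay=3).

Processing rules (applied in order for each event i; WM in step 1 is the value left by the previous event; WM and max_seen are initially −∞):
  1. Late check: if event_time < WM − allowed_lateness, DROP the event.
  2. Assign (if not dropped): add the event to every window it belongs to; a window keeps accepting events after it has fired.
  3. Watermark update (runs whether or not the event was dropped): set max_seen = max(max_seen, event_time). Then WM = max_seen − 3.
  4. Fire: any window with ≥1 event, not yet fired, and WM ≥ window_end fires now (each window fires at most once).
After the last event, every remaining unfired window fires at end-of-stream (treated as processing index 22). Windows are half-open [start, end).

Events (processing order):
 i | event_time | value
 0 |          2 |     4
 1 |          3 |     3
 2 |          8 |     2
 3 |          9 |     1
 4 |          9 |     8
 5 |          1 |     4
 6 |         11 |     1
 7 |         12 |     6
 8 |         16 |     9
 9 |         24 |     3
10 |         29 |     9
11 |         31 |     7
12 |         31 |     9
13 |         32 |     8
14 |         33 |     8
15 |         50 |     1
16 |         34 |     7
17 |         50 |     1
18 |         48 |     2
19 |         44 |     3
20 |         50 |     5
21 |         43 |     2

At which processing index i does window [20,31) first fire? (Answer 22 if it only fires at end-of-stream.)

i=0 t=2 v=4: → [0,11); WM=-1
i=1 t=3 v=3: → [0,11); WM=0
i=2 t=8 v=2: → [5,16),[0,11); WM=5
i=3 t=9 v=1: → [5,16),[0,11); WM=6
i=4 t=9 v=8: → [5,16),[0,11); WM=6
i=5 t=1 v=4: DROP (t<6-1); WM=6
i=6 t=11 v=1: → [10,21),[5,16); WM=8
i=7 t=12 v=6: → [10,21),[5,16); WM=9
i=8 t=16 v=9: → [15,26),[10,21); WM=13; [0,11) fires=18
i=9 t=24 v=3: → [20,31),[15,26); WM=21; [5,16) fires=18 [10,21) fires=16
i=10 t=29 v=9: → [25,36),[20,31); WM=26; [15,26) fires=12
i=11 t=31 v=7: → [30,41),[25,36); WM=28
i=12 t=31 v=9: → [30,41),[25,36); WM=28
i=13 t=32 v=8: → [30,41),[25,36); WM=29
i=14 t=33 v=8: → [30,41),[25,36); WM=30
i=15 t=50 v=1: → [50,61),[45,56),[40,51); WM=47; [20,31) fires=12 [25,36) fires=41 [30,41) fires=32
i=16 t=34 v=7: DROP (t<47-1); WM=47
i=17 t=50 v=1: → [50,61),[45,56),[40,51); WM=47
i=18 t=48 v=2: → [45,56),[40,51); WM=47
i=19 t=44 v=3: DROP (t<47-1); WM=47
i=20 t=50 v=5: → [50,61),[45,56),[40,51); WM=47
i=21 t=43 v=2: DROP (t<47-1); WM=47

15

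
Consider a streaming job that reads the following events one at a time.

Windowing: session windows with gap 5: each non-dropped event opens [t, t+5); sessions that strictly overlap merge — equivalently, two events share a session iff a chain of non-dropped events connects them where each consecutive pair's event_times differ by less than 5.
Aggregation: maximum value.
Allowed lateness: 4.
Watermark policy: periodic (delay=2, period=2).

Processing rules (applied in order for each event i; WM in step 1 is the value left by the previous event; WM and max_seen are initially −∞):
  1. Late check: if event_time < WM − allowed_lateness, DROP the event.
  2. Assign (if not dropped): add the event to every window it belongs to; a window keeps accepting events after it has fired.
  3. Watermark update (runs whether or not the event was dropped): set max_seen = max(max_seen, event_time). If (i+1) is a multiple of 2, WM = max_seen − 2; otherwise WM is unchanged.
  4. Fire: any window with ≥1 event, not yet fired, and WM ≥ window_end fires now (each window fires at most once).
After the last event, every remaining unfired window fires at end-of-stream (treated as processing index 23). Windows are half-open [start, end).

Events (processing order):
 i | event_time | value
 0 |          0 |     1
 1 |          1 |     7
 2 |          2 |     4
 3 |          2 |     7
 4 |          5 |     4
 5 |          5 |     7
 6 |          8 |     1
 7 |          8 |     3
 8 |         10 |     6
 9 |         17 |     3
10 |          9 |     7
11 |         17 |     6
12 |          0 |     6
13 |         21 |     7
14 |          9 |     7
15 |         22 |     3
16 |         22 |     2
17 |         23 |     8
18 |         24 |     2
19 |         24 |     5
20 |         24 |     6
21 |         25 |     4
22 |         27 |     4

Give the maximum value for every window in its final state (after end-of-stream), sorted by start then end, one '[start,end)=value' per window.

[0,15)=7 [17,32)=8

i=0 t=0 v=1: → [0,5); WM=−∞
i=1 t=1 v=7: → [0,6); WM=-1
i=2 t=2 v=4: → [0,7); WM=-1
i=3 t=2 v=7: → [0,7); WM=0
i=4 t=5 v=4: → [0,10); WM=0
i=5 t=5 v=7: → [0,10); WM=3
i=6 t=8 v=1: → [0,13); WM=3
i=7 t=8 v=3: → [0,13); WM=6
i=8 t=10 v=6: → [0,15); WM=6
i=9 t=17 v=3: → [17,22); WM=15
i=10 t=9 v=7: DROP (t<15-4); WM=15
i=11 t=17 v=6: → [17,22); WM=15
i=12 t=0 v=6: DROP (t<15-4); WM=15
i=13 t=21 v=7: → [17,26); WM=19
i=14 t=9 v=7: DROP (t<19-4); WM=19
i=15 t=22 v=3: → [17,27); WM=20
i=16 t=22 v=2: → [17,27); WM=20
i=17 t=23 v=8: → [17,28); WM=21
i=18 t=24 v=2: → [17,29); WM=21
i=19 t=24 v=5: → [17,29); WM=22
i=20 t=24 v=6: → [17,29); WM=22
i=21 t=25 v=4: → [17,30); WM=23
i=22 t=27 v=4: → [17,32); WM=23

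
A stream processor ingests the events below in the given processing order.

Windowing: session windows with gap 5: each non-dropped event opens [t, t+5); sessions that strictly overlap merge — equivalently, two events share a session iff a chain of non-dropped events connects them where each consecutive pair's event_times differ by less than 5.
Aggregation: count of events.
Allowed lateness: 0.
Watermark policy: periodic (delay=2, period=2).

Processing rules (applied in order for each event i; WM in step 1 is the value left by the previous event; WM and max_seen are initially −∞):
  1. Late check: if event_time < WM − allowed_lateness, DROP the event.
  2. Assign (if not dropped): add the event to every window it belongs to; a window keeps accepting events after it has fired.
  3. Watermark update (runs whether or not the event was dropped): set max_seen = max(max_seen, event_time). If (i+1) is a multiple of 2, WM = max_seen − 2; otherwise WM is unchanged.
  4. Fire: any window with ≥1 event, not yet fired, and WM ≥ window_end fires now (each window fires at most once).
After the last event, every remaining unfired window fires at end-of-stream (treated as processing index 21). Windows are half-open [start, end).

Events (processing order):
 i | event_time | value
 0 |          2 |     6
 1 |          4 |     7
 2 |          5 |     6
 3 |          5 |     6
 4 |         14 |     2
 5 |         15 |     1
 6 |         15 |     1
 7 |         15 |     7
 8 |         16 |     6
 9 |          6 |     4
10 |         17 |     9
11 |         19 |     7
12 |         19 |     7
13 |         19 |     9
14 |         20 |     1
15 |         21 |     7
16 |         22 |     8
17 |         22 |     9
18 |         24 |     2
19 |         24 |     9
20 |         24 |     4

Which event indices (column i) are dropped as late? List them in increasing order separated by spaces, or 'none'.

i=0 t=2 v=6: → [2,7); WM=−∞
i=1 t=4 v=7: → [2,9); WM=2
i=2 t=5 v=6: → [2,10); WM=2
i=3 t=5 v=6: → [2,10); WM=3
i=4 t=14 v=2: → [14,19); WM=3
i=5 t=15 v=1: → [14,20); WM=13
i=6 t=15 v=1: → [14,20); WM=13
i=7 t=15 v=7: → [14,20); WM=13
i=8 t=16 v=6: → [14,21); WM=13
i=9 t=6 v=4: DROP (t<13-0); WM=14
i=10 t=17 v=9: → [14,22); WM=14
i=11 t=19 v=7: → [14,24); WM=17
i=12 t=19 v=7: → [14,24); WM=17
i=13 t=19 v=9: → [14,24); WM=17
i=14 t=20 v=1: → [14,25); WM=17
i=15 t=21 v=7: → [14,26); WM=19
i=16 t=22 v=8: → [14,27); WM=19
i=17 t=22 v=9: → [14,27); WM=20
i=18 t=24 v=2: → [14,29); WM=20
i=19 t=24 v=9: → [14,29); WM=22
i=20 t=24 v=4: → [14,29); WM=22

9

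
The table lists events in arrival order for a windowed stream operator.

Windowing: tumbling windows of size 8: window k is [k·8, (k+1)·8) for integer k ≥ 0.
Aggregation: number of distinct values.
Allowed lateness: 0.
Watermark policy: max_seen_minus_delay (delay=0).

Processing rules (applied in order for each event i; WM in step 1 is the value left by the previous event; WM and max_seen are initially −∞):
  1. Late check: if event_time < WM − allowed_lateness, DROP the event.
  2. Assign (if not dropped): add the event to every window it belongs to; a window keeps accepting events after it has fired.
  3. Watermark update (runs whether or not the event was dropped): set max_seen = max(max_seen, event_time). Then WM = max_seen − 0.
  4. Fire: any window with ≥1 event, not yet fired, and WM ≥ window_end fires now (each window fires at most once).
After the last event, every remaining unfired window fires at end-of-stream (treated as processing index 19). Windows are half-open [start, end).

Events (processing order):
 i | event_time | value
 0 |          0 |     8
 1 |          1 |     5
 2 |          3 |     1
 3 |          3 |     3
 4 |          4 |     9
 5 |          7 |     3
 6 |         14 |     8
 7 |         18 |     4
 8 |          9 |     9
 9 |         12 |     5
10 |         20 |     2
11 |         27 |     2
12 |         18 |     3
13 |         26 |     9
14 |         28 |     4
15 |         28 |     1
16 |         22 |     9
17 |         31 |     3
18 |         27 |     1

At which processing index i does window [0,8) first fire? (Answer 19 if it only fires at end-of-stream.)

6

i=0 t=0 v=8: → [0,8); WM=0
i=1 t=1 v=5: → [0,8); WM=1
i=2 t=3 v=1: → [0,8); WM=3
i=3 t=3 v=3: → [0,8); WM=3
i=4 t=4 v=9: → [0,8); WM=4
i=5 t=7 v=3: → [0,8); WM=7
i=6 t=14 v=8: → [8,16); WM=14; [0,8) fires=5
i=7 t=18 v=4: → [16,24); WM=18; [8,16) fires=1
i=8 t=9 v=9: DROP (t<18-0); WM=18
i=9 t=12 v=5: DROP (t<18-0); WM=18
i=10 t=20 v=2: → [16,24); WM=20
i=11 t=27 v=2: → [24,32); WM=27; [16,24) fires=2
i=12 t=18 v=3: DROP (t<27-0); WM=27
i=13 t=26 v=9: DROP (t<27-0); WM=27
i=14 t=28 v=4: → [24,32); WM=28
i=15 t=28 v=1: → [24,32); WM=28
i=16 t=22 v=9: DROP (t<28-0); WM=28
i=17 t=31 v=3: → [24,32); WM=31
i=18 t=27 v=1: DROP (t<31-0); WM=31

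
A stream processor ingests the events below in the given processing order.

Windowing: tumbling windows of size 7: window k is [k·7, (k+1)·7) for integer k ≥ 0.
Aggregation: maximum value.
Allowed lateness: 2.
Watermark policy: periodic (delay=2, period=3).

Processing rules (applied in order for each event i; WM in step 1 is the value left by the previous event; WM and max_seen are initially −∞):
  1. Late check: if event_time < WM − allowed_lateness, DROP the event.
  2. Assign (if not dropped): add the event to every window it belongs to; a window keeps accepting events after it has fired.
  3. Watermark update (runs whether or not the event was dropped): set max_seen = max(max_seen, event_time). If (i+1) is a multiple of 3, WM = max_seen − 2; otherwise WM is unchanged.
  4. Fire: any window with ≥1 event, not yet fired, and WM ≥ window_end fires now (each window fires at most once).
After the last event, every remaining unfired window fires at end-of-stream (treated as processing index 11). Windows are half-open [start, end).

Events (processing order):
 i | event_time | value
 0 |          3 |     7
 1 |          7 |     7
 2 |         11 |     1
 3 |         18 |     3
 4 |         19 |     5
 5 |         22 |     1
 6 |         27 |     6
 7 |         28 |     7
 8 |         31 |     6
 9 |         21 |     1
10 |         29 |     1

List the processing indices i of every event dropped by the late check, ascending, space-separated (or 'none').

9

i=0 t=3 v=7: → [0,7); WM=−∞
i=1 t=7 v=7: → [7,14); WM=−∞
i=2 t=11 v=1: → [7,14); WM=9; [0,7) fires=7
i=3 t=18 v=3: → [14,21); WM=9
i=4 t=19 v=5: → [14,21); WM=9
i=5 t=22 v=1: → [21,28); WM=20; [7,14) fires=7
i=6 t=27 v=6: → [21,28); WM=20
i=7 t=28 v=7: → [28,35); WM=20
i=8 t=31 v=6: → [28,35); WM=29; [14,21) fires=5 [21,28) fires=6
i=9 t=21 v=1: DROP (t<29-2); WM=29
i=10 t=29 v=1: → [28,35); WM=29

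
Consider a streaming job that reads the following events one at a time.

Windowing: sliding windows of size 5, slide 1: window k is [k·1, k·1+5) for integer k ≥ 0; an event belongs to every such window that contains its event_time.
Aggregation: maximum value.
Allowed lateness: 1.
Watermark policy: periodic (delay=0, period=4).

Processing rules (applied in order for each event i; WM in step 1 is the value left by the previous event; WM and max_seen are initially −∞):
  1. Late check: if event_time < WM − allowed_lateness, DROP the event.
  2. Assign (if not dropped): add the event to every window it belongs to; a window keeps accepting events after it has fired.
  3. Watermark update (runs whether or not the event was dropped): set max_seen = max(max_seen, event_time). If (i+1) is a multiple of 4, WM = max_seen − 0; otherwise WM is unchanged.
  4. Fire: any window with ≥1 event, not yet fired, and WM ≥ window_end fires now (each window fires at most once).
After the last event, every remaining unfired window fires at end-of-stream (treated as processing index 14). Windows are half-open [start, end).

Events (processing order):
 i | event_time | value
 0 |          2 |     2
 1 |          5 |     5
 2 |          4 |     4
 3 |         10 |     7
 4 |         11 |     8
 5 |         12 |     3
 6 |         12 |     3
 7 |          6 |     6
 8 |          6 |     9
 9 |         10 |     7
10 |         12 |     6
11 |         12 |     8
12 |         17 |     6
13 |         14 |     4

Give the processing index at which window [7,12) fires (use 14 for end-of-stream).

i=0 t=2 v=2: → [2,7),[1,6),[0,5); WM=−∞
i=1 t=5 v=5: → [5,10),[4,9),[3,8),[2,7),[1,6); WM=−∞
i=2 t=4 v=4: → [4,9),[3,8),[2,7),[1,6),[0,5); WM=−∞
i=3 t=10 v=7: → [10,15),[9,14),[8,13),[7,12),[6,11); WM=10; [0,5) fires=4 [1,6) fires=5 [2,7) fires=5 [3,8) fires=5 [4,9) fires=5 [5,10) fires=5
i=4 t=11 v=8: → [11,16),[10,15),[9,14),[8,13),[7,12); WM=10
i=5 t=12 v=3: → [12,17),[11,16),[10,15),[9,14),[8,13); WM=10
i=6 t=12 v=3: → [12,17),[11,16),[10,15),[9,14),[8,13); WM=10
i=7 t=6 v=6: DROP (t<10-1); WM=12; [6,11) fires=7 [7,12) fires=8
i=8 t=6 v=9: DROP (t<12-1); WM=12
i=9 t=10 v=7: DROP (t<12-1); WM=12
i=10 t=12 v=6: → [12,17),[11,16),[10,15),[9,14),[8,13); WM=12
i=11 t=12 v=8: → [12,17),[11,16),[10,15),[9,14),[8,13); WM=12
i=12 t=17 v=6: → [17,22),[16,21),[15,20),[14,19),[13,18); WM=12
i=13 t=14 v=4: → [14,19),[13,18),[12,17),[11,16),[10,15); WM=12

7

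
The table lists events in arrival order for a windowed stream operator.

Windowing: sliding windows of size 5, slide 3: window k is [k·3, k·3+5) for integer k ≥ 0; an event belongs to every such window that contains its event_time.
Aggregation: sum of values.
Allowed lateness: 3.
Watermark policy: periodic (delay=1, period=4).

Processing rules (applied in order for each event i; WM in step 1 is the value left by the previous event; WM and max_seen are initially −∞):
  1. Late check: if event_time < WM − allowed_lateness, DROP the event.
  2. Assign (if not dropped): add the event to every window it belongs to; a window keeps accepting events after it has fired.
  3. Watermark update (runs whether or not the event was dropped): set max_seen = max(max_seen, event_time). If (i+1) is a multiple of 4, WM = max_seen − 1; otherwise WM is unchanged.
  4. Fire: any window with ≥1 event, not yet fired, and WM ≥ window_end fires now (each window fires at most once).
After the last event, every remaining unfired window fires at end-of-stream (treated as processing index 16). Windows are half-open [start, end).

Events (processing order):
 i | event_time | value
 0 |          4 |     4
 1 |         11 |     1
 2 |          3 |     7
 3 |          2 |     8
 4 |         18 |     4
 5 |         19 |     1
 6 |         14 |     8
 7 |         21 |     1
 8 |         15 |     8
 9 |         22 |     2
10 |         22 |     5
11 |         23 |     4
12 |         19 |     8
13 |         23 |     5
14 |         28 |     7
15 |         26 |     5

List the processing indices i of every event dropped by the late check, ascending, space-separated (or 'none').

8

i=0 t=4 v=4: → [3,8),[0,5); WM=−∞
i=1 t=11 v=1: → [9,14); WM=−∞
i=2 t=3 v=7: → [3,8),[0,5); WM=−∞
i=3 t=2 v=8: → [0,5); WM=10; [0,5) fires=19 [3,8) fires=11
i=4 t=18 v=4: → [18,23),[15,20); WM=10
i=5 t=19 v=1: → [18,23),[15,20); WM=10
i=6 t=14 v=8: → [12,17); WM=10
i=7 t=21 v=1: → [21,26),[18,23); WM=20; [9,14) fires=1 [12,17) fires=8 [15,20) fires=5
i=8 t=15 v=8: DROP (t<20-3); WM=20
i=9 t=22 v=2: → [21,26),[18,23); WM=20
i=10 t=22 v=5: → [21,26),[18,23); WM=20
i=11 t=23 v=4: → [21,26); WM=22
i=12 t=19 v=8: → [18,23),[15,20); WM=22
i=13 t=23 v=5: → [21,26); WM=22
i=14 t=28 v=7: → [27,32),[24,29); WM=22
i=15 t=26 v=5: → [24,29); WM=27; [18,23) fires=21 [21,26) fires=17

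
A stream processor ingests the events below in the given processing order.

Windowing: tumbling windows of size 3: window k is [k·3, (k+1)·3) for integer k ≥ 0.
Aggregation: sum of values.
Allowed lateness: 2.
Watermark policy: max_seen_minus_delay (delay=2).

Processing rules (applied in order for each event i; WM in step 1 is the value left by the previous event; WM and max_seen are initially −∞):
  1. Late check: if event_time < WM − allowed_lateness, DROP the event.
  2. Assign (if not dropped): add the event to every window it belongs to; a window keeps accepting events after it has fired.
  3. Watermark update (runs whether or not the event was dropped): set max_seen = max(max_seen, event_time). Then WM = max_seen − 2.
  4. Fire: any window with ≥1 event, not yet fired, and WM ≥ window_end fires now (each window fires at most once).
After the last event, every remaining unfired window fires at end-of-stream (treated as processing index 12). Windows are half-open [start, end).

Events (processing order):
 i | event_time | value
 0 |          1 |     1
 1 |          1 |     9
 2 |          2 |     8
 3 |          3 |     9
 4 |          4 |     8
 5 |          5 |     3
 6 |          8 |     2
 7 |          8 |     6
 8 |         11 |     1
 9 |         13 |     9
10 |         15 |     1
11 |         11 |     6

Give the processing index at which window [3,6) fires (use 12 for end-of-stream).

i=0 t=1 v=1: → [0,3); WM=-1
i=1 t=1 v=9: → [0,3); WM=-1
i=2 t=2 v=8: → [0,3); WM=0
i=3 t=3 v=9: → [3,6); WM=1
i=4 t=4 v=8: → [3,6); WM=2
i=5 t=5 v=3: → [3,6); WM=3; [0,3) fires=18
i=6 t=8 v=2: → [6,9); WM=6; [3,6) fires=20
i=7 t=8 v=6: → [6,9); WM=6
i=8 t=11 v=1: → [9,12); WM=9; [6,9) fires=8
i=9 t=13 v=9: → [12,15); WM=11
i=10 t=15 v=1: → [15,18); WM=13; [9,12) fires=1
i=11 t=11 v=6: → [9,12); WM=13

6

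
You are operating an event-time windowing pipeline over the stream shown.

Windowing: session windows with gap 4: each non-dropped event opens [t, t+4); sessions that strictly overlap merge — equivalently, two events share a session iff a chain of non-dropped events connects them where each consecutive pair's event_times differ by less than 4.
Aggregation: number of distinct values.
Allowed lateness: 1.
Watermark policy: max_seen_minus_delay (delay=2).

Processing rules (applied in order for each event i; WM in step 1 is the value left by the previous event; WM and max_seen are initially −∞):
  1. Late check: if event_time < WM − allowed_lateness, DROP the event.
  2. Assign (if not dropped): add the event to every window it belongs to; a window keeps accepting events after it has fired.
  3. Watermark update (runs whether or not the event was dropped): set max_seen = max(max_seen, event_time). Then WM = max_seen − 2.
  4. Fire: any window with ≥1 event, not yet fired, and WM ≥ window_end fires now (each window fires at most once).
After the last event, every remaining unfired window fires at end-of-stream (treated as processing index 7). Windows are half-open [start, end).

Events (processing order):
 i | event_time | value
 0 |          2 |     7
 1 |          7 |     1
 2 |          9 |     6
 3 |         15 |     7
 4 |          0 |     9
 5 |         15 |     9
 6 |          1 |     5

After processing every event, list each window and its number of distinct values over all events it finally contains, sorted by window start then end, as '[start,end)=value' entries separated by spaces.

i=0 t=2 v=7: → [2,6); WM=0
i=1 t=7 v=1: → [7,11); WM=5
i=2 t=9 v=6: → [7,13); WM=7
i=3 t=15 v=7: → [15,19); WM=13
i=4 t=0 v=9: DROP (t<13-1); WM=13
i=5 t=15 v=9: → [15,19); WM=13
i=6 t=1 v=5: DROP (t<13-1); WM=13

[2,6)=1 [7,13)=2 [15,19)=2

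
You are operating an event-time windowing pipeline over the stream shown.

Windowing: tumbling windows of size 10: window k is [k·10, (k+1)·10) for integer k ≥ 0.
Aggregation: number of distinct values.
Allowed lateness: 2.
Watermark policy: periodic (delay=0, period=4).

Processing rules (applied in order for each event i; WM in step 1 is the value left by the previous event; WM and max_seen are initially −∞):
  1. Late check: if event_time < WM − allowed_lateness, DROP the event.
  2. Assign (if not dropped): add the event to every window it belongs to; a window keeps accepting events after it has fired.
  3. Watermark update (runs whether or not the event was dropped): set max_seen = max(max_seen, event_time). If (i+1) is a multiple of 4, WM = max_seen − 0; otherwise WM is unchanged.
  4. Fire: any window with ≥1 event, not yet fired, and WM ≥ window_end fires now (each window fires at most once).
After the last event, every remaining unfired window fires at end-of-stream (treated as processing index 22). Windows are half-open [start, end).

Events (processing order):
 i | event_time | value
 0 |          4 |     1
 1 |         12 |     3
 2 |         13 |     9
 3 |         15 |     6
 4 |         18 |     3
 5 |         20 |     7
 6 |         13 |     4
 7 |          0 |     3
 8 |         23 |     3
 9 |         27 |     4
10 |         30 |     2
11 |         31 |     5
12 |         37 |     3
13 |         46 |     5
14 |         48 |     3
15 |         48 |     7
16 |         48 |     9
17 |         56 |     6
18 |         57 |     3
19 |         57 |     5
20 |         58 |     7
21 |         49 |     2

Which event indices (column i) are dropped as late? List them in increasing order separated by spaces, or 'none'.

7 21

i=0 t=4 v=1: → [0,10); WM=−∞
i=1 t=12 v=3: → [10,20); WM=−∞
i=2 t=13 v=9: → [10,20); WM=−∞
i=3 t=15 v=6: → [10,20); WM=15; [0,10) fires=1
i=4 t=18 v=3: → [10,20); WM=15
i=5 t=20 v=7: → [20,30); WM=15
i=6 t=13 v=4: → [10,20); WM=15
i=7 t=0 v=3: DROP (t<15-2); WM=20; [10,20) fires=4
i=8 t=23 v=3: → [20,30); WM=20
i=9 t=27 v=4: → [20,30); WM=20
i=10 t=30 v=2: → [30,40); WM=20
i=11 t=31 v=5: → [30,40); WM=31; [20,30) fires=3
i=12 t=37 v=3: → [30,40); WM=31
i=13 t=46 v=5: → [40,50); WM=31
i=14 t=48 v=3: → [40,50); WM=31
i=15 t=48 v=7: → [40,50); WM=48; [30,40) fires=3
i=16 t=48 v=9: → [40,50); WM=48
i=17 t=56 v=6: → [50,60); WM=48
i=18 t=57 v=3: → [50,60); WM=48
i=19 t=57 v=5: → [50,60); WM=57; [40,50) fires=4
i=20 t=58 v=7: → [50,60); WM=57
i=21 t=49 v=2: DROP (t<57-2); WM=57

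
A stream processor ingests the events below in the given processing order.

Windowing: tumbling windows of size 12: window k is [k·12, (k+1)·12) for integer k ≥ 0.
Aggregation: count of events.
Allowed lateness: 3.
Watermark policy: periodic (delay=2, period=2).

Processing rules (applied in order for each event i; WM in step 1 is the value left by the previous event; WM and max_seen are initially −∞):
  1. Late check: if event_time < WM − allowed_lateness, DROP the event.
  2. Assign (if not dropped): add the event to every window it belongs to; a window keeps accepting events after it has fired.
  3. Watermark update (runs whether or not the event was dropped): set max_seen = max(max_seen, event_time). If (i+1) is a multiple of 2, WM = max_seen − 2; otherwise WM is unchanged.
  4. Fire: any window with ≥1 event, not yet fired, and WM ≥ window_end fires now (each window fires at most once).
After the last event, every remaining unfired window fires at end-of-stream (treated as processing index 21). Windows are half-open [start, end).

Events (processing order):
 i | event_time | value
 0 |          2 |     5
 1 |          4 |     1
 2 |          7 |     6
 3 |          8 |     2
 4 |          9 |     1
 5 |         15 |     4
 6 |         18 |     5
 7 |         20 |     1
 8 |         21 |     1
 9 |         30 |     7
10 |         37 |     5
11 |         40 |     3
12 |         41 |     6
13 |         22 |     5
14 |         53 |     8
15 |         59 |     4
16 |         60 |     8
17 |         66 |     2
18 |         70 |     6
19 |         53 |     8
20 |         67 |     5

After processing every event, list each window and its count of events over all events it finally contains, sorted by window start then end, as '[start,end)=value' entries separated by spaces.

[0,12)=5 [12,24)=4 [24,36)=1 [36,48)=3 [48,60)=2 [60,72)=4

i=0 t=2 v=5: → [0,12); WM=−∞
i=1 t=4 v=1: → [0,12); WM=2
i=2 t=7 v=6: → [0,12); WM=2
i=3 t=8 v=2: → [0,12); WM=6
i=4 t=9 v=1: → [0,12); WM=6
i=5 t=15 v=4: → [12,24); WM=13; [0,12) fires=5
i=6 t=18 v=5: → [12,24); WM=13
i=7 t=20 v=1: → [12,24); WM=18
i=8 t=21 v=1: → [12,24); WM=18
i=9 t=30 v=7: → [24,36); WM=28; [12,24) fires=4
i=10 t=37 v=5: → [36,48); WM=28
i=11 t=40 v=3: → [36,48); WM=38; [24,36) fires=1
i=12 t=41 v=6: → [36,48); WM=38
i=13 t=22 v=5: DROP (t<38-3); WM=39
i=14 t=53 v=8: → [48,60); WM=39
i=15 t=59 v=4: → [48,60); WM=57; [36,48) fires=3
i=16 t=60 v=8: → [60,72); WM=57
i=17 t=66 v=2: → [60,72); WM=64; [48,60) fires=2
i=18 t=70 v=6: → [60,72); WM=64
i=19 t=53 v=8: DROP (t<64-3); WM=68
i=20 t=67 v=5: → [60,72); WM=68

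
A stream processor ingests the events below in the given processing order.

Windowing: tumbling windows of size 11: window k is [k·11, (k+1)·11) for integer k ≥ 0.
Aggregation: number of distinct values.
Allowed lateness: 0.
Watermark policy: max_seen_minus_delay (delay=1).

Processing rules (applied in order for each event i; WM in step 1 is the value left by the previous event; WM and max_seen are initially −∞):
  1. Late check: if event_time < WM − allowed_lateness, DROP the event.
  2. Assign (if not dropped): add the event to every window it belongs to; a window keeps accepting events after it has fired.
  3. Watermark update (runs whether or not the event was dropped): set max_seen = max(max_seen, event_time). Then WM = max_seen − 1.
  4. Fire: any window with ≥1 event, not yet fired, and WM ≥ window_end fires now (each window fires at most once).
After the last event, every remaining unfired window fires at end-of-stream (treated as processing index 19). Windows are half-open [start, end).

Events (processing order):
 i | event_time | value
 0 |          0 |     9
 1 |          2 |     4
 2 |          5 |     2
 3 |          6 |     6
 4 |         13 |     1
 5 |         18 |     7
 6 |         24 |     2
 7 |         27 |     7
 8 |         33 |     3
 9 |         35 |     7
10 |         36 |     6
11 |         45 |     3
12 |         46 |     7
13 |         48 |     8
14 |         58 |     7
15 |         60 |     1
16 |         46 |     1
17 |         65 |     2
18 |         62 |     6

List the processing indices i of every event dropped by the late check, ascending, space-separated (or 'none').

i=0 t=0 v=9: → [0,11); WM=-1
i=1 t=2 v=4: → [0,11); WM=1
i=2 t=5 v=2: → [0,11); WM=4
i=3 t=6 v=6: → [0,11); WM=5
i=4 t=13 v=1: → [11,22); WM=12; [0,11) fires=4
i=5 t=18 v=7: → [11,22); WM=17
i=6 t=24 v=2: → [22,33); WM=23; [11,22) fires=2
i=7 t=27 v=7: → [22,33); WM=26
i=8 t=33 v=3: → [33,44); WM=32
i=9 t=35 v=7: → [33,44); WM=34; [22,33) fires=2
i=10 t=36 v=6: → [33,44); WM=35
i=11 t=45 v=3: → [44,55); WM=44; [33,44) fires=3
i=12 t=46 v=7: → [44,55); WM=45
i=13 t=48 v=8: → [44,55); WM=47
i=14 t=58 v=7: → [55,66); WM=57; [44,55) fires=3
i=15 t=60 v=1: → [55,66); WM=59
i=16 t=46 v=1: DROP (t<59-0); WM=59
i=17 t=65 v=2: → [55,66); WM=64
i=18 t=62 v=6: DROP (t<64-0); WM=64

16 18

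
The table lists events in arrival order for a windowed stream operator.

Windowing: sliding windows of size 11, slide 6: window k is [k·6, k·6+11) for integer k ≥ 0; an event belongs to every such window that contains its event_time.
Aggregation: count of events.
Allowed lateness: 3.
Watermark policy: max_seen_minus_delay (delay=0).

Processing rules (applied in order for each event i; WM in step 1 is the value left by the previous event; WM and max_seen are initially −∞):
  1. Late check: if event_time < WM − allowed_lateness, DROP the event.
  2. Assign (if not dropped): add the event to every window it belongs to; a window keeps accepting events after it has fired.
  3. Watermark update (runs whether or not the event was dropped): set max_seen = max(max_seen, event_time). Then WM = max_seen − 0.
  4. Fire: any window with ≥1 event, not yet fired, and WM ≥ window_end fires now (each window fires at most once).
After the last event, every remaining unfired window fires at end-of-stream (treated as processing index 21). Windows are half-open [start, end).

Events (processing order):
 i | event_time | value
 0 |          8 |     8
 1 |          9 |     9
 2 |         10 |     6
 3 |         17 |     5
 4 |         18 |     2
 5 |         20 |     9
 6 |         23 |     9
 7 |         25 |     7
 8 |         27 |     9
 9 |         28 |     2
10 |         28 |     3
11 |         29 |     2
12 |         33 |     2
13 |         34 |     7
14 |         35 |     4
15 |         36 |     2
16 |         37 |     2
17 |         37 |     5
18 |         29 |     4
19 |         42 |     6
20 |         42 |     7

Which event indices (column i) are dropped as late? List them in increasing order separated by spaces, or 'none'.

18

i=0 t=8 v=8: → [6,17),[0,11); WM=8
i=1 t=9 v=9: → [6,17),[0,11); WM=9
i=2 t=10 v=6: → [6,17),[0,11); WM=10
i=3 t=17 v=5: → [12,23); WM=17; [0,11) fires=3 [6,17) fires=3
i=4 t=18 v=2: → [18,29),[12,23); WM=18
i=5 t=20 v=9: → [18,29),[12,23); WM=20
i=6 t=23 v=9: → [18,29); WM=23; [12,23) fires=3
i=7 t=25 v=7: → [24,35),[18,29); WM=25
i=8 t=27 v=9: → [24,35),[18,29); WM=27
i=9 t=28 v=2: → [24,35),[18,29); WM=28
i=10 t=28 v=3: → [24,35),[18,29); WM=28
i=11 t=29 v=2: → [24,35); WM=29; [18,29) fires=7
i=12 t=33 v=2: → [30,41),[24,35); WM=33
i=13 t=34 v=7: → [30,41),[24,35); WM=34
i=14 t=35 v=4: → [30,41); WM=35; [24,35) fires=7
i=15 t=36 v=2: → [36,47),[30,41); WM=36
i=16 t=37 v=2: → [36,47),[30,41); WM=37
i=17 t=37 v=5: → [36,47),[30,41); WM=37
i=18 t=29 v=4: DROP (t<37-3); WM=37
i=19 t=42 v=6: → [42,53),[36,47); WM=42; [30,41) fires=6
i=20 t=42 v=7: → [42,53),[36,47); WM=42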